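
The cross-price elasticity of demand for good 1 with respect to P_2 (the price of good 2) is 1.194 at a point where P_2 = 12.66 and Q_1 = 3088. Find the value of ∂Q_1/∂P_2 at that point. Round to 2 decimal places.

ε = (∂Q_1/∂P_2)·(P_2/Q_1) ⇒ ∂Q_1/∂P_2 = ε·Q_1/P_2 = 1.194 × 3088/12.66 ≈ 291.24.

291.24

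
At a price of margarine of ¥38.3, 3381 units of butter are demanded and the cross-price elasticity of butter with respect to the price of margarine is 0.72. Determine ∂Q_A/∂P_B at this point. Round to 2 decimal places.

ε = (∂Q_A/∂P_B)·(P_B/Q_A) ⇒ ∂Q_A/∂P_B = ε·Q_A/P_B = 0.72 × 3381/38.3 ≈ 63.56.

63.56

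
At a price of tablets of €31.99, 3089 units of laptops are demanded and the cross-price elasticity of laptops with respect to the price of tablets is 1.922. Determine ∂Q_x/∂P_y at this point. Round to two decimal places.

ε = (∂Q_x/∂P_y)·(P_y/Q_x) ⇒ ∂Q_x/∂P_y = ε·Q_x/P_y = 1.922 × 3089/31.99 ≈ 185.59.

185.59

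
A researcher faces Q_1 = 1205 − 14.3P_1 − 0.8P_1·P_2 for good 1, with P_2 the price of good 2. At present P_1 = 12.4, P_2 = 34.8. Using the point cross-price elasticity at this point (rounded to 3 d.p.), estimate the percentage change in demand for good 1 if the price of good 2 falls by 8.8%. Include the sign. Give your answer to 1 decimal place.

At P_1 = 12.4, P_2 = 34.8: Q_1 = 682.464.
∂Q_1/∂P_2 = -0.8P_1 = -9.9200.
ε = (∂Q_1/∂P_2)(P_2/Q_1) = -9.9200 × 34.8/682.464 ≈ -0.506.
%ΔQ_1 ≈ ε × %ΔP_2 = -0.506 × (-8.8%) = 4.5%.

4.5%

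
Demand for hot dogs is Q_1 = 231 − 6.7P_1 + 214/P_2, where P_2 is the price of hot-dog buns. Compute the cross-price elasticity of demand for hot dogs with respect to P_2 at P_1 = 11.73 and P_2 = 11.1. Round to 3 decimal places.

-0.112

At P_1 = 11.73 and P_2 = 11.1: Q_1 = 171.688.
∂Q_1/∂P_2 = −214/P_2² = -1.7369.
ε = (∂Q_1/∂P_2)(P_2/Q_1) = -1.7369 × (11.1/171.688) ≈ -0.112.
ε < 0: complements.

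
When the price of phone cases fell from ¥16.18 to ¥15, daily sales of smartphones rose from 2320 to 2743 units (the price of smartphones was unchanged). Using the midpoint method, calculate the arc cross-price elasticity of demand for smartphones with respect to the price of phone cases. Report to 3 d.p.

-2.208

ΔQ_A = 2743 − 2320 = 423; ΔP_B = 15 − 16.18 = -1.18.
Midpoints: Q̄_A = 2531.5, P̄_B = 15.59.
ε = (ΔQ_A/Q̄_A)/(ΔP_B/P̄_B) = (423/2531.5)/(-1.18/15.59) ≈ -2.208.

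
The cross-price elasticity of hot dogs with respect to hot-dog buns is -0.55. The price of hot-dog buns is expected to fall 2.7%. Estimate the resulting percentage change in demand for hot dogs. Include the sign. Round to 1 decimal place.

1.5%

%ΔQ ≈ ε × %ΔP of hot-dog buns = -0.55 × (-2.7%) = 1.5%.
Demand for hot dogs rises by about 1.5%.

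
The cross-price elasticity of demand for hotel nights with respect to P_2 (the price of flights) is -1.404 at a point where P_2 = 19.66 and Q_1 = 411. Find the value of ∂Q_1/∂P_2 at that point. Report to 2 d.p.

ε = (∂Q_1/∂P_2)·(P_2/Q_1) ⇒ ∂Q_1/∂P_2 = ε·Q_1/P_2 = -1.404 × 411/19.66 ≈ -29.35.

-29.35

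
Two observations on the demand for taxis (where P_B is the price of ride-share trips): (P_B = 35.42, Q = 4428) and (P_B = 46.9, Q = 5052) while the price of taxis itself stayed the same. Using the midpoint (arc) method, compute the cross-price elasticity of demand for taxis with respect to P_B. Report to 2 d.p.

0.47

ΔQ_A = 5052 − 4428 = 624; ΔP_B = 46.9 − 35.42 = 11.48.
Midpoints: Q̄_A = 4740.0, P̄_B = 41.16.
ε = (ΔQ_A/Q̄_A)/(ΔP_B/P̄_B) = (624/4740.0)/(11.48/41.16) ≈ 0.47.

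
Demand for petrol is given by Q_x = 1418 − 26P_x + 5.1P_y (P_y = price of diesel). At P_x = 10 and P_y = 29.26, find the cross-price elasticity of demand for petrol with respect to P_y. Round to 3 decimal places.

0.114

At P_x = 10 and P_y = 29.26: Q_x = 1307.226.
∂Q_x/∂P_y = 5.1.
ε = (∂Q_x/∂P_y)(P_y/Q_x) = 5.1 × (29.26/1307.226) ≈ 0.114.
Since ε > 0, petrol and diesel are substitutes.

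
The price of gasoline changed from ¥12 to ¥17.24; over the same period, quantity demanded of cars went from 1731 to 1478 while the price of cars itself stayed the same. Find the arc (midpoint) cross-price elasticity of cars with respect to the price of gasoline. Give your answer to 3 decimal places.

-0.440

ΔQ_A = 1478 − 1731 = -253; ΔP_B = 17.24 − 12 = 5.24.
Midpoints: Q̄_A = 1604.5, P̄_B = 14.62.
ε = (ΔQ_A/Q̄_A)/(ΔP_B/P̄_B) = (-253/1604.5)/(5.24/14.62) ≈ -0.440.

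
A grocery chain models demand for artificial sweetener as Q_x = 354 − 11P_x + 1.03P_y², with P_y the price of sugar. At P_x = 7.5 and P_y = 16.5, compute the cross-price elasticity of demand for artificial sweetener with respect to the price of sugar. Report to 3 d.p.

At P_x = 7.5 and P_y = 16.5: Q_x = 551.918.
∂Q_x/∂P_y = 2.06P_y = 2.06(16.5) = 33.9900.
ε = (∂Q_x/∂P_y)(P_y/Q_x) = 33.9900 × (16.5/551.918) ≈ 1.016.

1.016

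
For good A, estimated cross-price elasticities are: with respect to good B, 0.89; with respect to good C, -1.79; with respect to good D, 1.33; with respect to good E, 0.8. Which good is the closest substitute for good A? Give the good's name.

Substitutes have ε > 0. Among the positive values, 1.33 (good D) is largest.

good D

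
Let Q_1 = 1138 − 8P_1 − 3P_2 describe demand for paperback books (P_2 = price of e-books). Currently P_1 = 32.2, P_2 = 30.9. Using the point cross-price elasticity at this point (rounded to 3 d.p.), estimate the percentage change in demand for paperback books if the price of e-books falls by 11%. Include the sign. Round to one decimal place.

1.3%

At P_1 = 32.2, P_2 = 30.9: Q_1 = 787.7.
∂Q_1/∂P_2 = -3.
ε = (∂Q_1/∂P_2)(P_2/Q_1) = -3.0000 × 30.9/787.7 ≈ -0.118.
%ΔQ_1 ≈ ε × %ΔP_2 = -0.118 × (-11%) = 1.3%.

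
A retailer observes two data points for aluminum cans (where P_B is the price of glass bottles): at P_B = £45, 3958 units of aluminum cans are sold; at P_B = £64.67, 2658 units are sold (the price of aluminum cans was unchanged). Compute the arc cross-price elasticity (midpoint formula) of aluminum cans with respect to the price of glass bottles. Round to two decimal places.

-1.10

ΔQ_A = 2658 − 3958 = -1300; ΔP_B = 64.67 − 45 = 19.67.
Midpoints: Q̄_A = 3308.0, P̄_B = 54.84.
ε = (ΔQ_A/Q̄_A)/(ΔP_B/P̄_B) = (-1300/3308.0)/(19.67/54.84) ≈ -1.10.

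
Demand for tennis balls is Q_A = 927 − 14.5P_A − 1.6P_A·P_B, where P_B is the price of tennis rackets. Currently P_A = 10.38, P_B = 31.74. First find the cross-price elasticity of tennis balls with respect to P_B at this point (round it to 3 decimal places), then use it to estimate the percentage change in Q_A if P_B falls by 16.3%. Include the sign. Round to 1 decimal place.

34.5%

At P_A = 10.38, P_B = 31.74: Q_A = 249.352.
∂Q_A/∂P_B = -1.6P_A = -16.6080.
ε = (∂Q_A/∂P_B)(P_B/Q_A) = -16.6080 × 31.74/249.352 ≈ -2.114.
%ΔQ_A ≈ ε × %ΔP_B = -2.114 × (-16.3%) = 34.5%.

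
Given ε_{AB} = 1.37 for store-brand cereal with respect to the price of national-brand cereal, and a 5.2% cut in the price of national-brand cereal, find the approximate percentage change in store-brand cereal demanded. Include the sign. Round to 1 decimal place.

-7.1%

%ΔQ ≈ ε × %ΔP of national-brand cereal = 1.37 × (-5.2%) = -7.1%.
Demand for store-brand cereal falls by about 7.1%.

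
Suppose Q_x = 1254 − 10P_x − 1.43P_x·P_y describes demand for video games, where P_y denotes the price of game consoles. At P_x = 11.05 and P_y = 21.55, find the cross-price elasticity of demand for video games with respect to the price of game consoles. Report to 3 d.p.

At P_x = 11.05 and P_y = 21.55: Q_x = 802.978.
∂Q_x/∂P_y = -1.43P_x = -1.43(11.05) = -15.8015.
ε = (∂Q_x/∂P_y)(P_y/Q_x) = -15.8015 × (21.55/802.978) ≈ -0.424.
ε < 0: complements.

-0.424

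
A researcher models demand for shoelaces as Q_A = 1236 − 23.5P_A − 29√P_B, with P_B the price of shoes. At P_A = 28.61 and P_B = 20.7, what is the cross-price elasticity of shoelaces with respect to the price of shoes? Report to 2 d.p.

At P_A = 28.61 and P_B = 20.7: Q_A = 431.723.
∂Q_A/∂P_B = -29/(2√P_B) = -29/(2√20.7) = -3.1870.
ε = (∂Q_A/∂P_B)(P_B/Q_A) = -3.1870 × (20.7/431.723) ≈ -0.15.
ε < 0: complements.

-0.15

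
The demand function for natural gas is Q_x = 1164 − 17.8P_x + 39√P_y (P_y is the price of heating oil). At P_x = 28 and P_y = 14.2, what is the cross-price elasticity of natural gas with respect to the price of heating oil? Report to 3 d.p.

0.090

At P_x = 28 and P_y = 14.2: Q_x = 812.563.
∂Q_x/∂P_y = 39/(2√P_y) = 39/(2√14.2) = 5.1748.
ε = (∂Q_x/∂P_y)(P_y/Q_x) = 5.1748 × (14.2/812.563) ≈ 0.090.
ε > 0: substitutes.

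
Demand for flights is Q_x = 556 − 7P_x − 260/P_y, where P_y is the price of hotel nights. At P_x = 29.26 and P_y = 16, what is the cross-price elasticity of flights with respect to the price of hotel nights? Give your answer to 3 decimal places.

0.049

At P_x = 29.26 and P_y = 16: Q_x = 334.93.
∂Q_x/∂P_y = 260/P_y² = 1.0156.
ε = (∂Q_x/∂P_y)(P_y/Q_x) = 1.0156 × (16/334.93) ≈ 0.049.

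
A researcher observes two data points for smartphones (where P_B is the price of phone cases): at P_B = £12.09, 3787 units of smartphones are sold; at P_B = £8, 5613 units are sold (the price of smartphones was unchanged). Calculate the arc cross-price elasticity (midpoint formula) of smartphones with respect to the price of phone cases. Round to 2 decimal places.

-0.95

ΔQ_A = 5613 − 3787 = 1826; ΔP_B = 8 − 12.09 = -4.09.
Midpoints: Q̄_A = 4700.0, P̄_B = 10.04.
ε = (ΔQ_A/Q̄_A)/(ΔP_B/P̄_B) = (1826/4700.0)/(-4.09/10.04) ≈ -0.95.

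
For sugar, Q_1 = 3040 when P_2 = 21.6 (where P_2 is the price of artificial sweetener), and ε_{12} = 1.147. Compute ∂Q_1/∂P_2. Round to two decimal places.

161.43

ε = (∂Q_1/∂P_2)·(P_2/Q_1) ⇒ ∂Q_1/∂P_2 = ε·Q_1/P_2 = 1.147 × 3040/21.6 ≈ 161.43.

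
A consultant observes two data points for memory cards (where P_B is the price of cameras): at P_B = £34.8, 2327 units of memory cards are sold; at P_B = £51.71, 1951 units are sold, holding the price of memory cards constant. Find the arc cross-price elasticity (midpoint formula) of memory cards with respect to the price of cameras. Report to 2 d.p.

-0.45

ΔQ_A = 1951 − 2327 = -376; ΔP_B = 51.71 − 34.8 = 16.91.
Midpoints: Q̄_A = 2139.0, P̄_B = 43.25.
ε = (ΔQ_A/Q̄_A)/(ΔP_B/P̄_B) = (-376/2139.0)/(16.91/43.25) ≈ -0.45.
ε < 0: memory cards and cameras are complements.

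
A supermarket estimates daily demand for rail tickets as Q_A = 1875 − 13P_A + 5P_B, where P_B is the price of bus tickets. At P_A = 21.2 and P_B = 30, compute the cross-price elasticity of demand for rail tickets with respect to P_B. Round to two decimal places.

At P_A = 21.2 and P_B = 30: Q_A = 1749.4.
∂Q_A/∂P_B = 5.
ε = (∂Q_A/∂P_B)(P_B/Q_A) = 5 × (30/1749.4) ≈ 0.09.

0.09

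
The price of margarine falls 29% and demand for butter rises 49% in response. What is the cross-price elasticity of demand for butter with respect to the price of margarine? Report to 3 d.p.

-1.690

ε = (%ΔQ of butter) / (%ΔP of margarine) = (49%) / (-29%) ≈ -1.690.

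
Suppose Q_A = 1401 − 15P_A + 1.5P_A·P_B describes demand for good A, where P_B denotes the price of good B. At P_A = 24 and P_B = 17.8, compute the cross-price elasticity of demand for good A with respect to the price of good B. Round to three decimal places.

0.381

At P_A = 24 and P_B = 17.8: Q_A = 1681.8.
∂Q_A/∂P_B = 1.5P_A = 1.5(24) = 36.0000.
ε = (∂Q_A/∂P_B)(P_B/Q_A) = 36.0000 × (17.8/1681.8) ≈ 0.381.
ε > 0: substitutes.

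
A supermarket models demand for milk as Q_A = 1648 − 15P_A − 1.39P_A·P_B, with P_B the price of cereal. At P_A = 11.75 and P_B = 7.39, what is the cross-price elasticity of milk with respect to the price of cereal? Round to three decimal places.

At P_A = 11.75 and P_B = 7.39: Q_A = 1351.053.
∂Q_A/∂P_B = -1.39P_A = -1.39(11.75) = -16.3325.
ε = (∂Q_A/∂P_B)(P_B/Q_A) = -16.3325 × (7.39/1351.053) ≈ -0.089.

-0.089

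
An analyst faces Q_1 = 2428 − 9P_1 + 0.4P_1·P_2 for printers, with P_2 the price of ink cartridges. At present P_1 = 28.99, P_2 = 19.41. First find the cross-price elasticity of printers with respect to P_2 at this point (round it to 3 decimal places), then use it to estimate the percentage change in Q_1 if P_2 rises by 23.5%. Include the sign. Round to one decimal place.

At P_1 = 28.99, P_2 = 19.41: Q_1 = 2392.168.
∂Q_1/∂P_2 = 0.4P_1 = 11.5960.
ε = (∂Q_1/∂P_2)(P_2/Q_1) = 11.5960 × 19.41/2392.168 ≈ 0.094.
%ΔQ_1 ≈ ε × %ΔP_2 = 0.094 × (23.5%) = 2.2%.

2.2%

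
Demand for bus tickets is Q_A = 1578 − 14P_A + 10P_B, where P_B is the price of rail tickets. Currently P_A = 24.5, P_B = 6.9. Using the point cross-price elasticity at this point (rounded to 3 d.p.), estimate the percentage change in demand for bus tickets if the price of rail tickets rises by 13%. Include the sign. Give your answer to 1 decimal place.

At P_A = 24.5, P_B = 6.9: Q_A = 1304.
∂Q_A/∂P_B = 10.
ε = (∂Q_A/∂P_B)(P_B/Q_A) = 10.0000 × 6.9/1304 ≈ 0.053.
%ΔQ_A ≈ ε × %ΔP_B = 0.053 × (13%) = 0.7%.

0.7%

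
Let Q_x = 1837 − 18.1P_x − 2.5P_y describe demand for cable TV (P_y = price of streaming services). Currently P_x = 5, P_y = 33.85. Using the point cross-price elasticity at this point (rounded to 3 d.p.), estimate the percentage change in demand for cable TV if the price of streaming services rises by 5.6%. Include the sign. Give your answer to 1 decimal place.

-0.3%

At P_x = 5, P_y = 33.85: Q_x = 1661.875.
∂Q_x/∂P_y = -2.5.
ε = (∂Q_x/∂P_y)(P_y/Q_x) = -2.5000 × 33.85/1661.875 ≈ -0.051.
%ΔQ_x ≈ ε × %ΔP_y = -0.051 × (5.6%) = -0.3%.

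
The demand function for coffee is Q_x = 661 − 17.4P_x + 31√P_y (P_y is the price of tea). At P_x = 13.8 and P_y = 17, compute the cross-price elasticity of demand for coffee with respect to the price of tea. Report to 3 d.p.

0.116

At P_x = 13.8 and P_y = 17: Q_x = 548.696.
∂Q_x/∂P_y = 31/(2√P_y) = 31/(2√17) = 3.7593.
ε = (∂Q_x/∂P_y)(P_y/Q_x) = 3.7593 × (17/548.696) ≈ 0.116.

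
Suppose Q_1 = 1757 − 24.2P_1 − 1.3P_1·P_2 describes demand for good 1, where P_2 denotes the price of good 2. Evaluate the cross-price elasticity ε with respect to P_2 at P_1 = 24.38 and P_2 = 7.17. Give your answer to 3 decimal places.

At P_1 = 24.38 and P_2 = 7.17: Q_1 = 939.758.
∂Q_1/∂P_2 = -1.3P_1 = -1.3(24.38) = -31.6940.
ε = (∂Q_1/∂P_2)(P_2/Q_1) = -31.6940 × (7.17/939.758) ≈ -0.242.

-0.242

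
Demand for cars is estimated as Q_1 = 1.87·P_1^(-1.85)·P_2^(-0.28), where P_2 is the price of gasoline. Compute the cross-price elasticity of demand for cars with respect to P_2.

-0.28

In a log-linear (constant-elasticity) demand function, the coefficient on the exponent of P_2 is the cross-price elasticity.
ε = -0.28. Negative, so cars and gasoline are complements.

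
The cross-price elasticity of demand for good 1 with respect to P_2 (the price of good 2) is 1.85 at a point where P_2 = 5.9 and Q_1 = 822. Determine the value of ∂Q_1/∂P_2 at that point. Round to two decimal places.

257.75

ε = (∂Q_1/∂P_2)·(P_2/Q_1) ⇒ ∂Q_1/∂P_2 = ε·Q_1/P_2 = 1.85 × 822/5.9 ≈ 257.75.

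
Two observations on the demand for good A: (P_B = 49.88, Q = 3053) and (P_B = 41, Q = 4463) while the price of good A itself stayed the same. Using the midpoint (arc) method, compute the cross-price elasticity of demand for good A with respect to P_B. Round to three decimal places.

-1.920

ΔQ_A = 4463 − 3053 = 1410; ΔP_B = 41 − 49.88 = -8.88.
Midpoints: Q̄_A = 3758.0, P̄_B = 45.44.
ε = (ΔQ_A/Q̄_A)/(ΔP_B/P̄_B) = (1410/3758.0)/(-8.88/45.44) ≈ -1.920.
ε < 0: good A and good B are complements.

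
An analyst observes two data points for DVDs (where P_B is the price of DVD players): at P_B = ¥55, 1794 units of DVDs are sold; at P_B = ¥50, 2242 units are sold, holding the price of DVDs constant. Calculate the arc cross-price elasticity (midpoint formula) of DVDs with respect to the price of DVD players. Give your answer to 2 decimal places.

ΔQ_A = 2242 − 1794 = 448; ΔP_B = 50 − 55 = -5.
Midpoints: Q̄_A = 2018.0, P̄_B = 52.50.
ε = (ΔQ_A/Q̄_A)/(ΔP_B/P̄_B) = (448/2018.0)/(-5/52.50) ≈ -2.33.
ε < 0: DVDs and DVD players are complements.

-2.33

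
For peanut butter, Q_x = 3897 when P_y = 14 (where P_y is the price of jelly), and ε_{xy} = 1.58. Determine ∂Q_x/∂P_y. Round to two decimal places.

ε = (∂Q_x/∂P_y)·(P_y/Q_x) ⇒ ∂Q_x/∂P_y = ε·Q_x/P_y = 1.58 × 3897/14 ≈ 439.80.

439.80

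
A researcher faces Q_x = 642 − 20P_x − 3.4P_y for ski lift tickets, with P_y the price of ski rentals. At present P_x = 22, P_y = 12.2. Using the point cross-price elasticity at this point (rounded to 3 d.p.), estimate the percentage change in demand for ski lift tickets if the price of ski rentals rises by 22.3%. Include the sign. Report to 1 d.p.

-5.8%

At P_x = 22, P_y = 12.2: Q_x = 160.52.
∂Q_x/∂P_y = -3.4.
ε = (∂Q_x/∂P_y)(P_y/Q_x) = -3.4000 × 12.2/160.52 ≈ -0.258.
%ΔQ_x ≈ ε × %ΔP_y = -0.258 × (22.3%) = -5.8%.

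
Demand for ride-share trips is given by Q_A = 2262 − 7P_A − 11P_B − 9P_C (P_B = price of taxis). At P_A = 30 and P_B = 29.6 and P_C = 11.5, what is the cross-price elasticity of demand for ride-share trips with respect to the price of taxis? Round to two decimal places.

-0.20

At P_A = 30 and P_B = 29.6 and P_C = 11.5: Q_A = 1622.9.
∂Q_A/∂P_B = -11.
ε = (∂Q_A/∂P_B)(P_B/Q_A) = -11 × (29.6/1622.9) ≈ -0.20.
Since ε < 0, ride-share trips and taxis are complements.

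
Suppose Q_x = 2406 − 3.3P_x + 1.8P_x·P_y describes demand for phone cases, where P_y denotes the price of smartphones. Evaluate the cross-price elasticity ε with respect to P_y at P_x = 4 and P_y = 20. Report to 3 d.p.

At P_x = 4 and P_y = 20: Q_x = 2536.8.
∂Q_x/∂P_y = 1.8P_x = 1.8(4) = 7.2000.
ε = (∂Q_x/∂P_y)(P_y/Q_x) = 7.2000 × (20/2536.8) ≈ 0.057.

0.057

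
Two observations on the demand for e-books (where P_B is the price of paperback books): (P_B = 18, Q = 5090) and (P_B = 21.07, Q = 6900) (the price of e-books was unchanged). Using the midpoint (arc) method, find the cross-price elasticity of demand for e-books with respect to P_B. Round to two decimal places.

1.92

ΔQ_A = 6900 − 5090 = 1810; ΔP_B = 21.07 − 18 = 3.07.
Midpoints: Q̄_A = 5995.0, P̄_B = 19.54.
ε = (ΔQ_A/Q̄_A)/(ΔP_B/P̄_B) = (1810/5995.0)/(3.07/19.54) ≈ 1.92.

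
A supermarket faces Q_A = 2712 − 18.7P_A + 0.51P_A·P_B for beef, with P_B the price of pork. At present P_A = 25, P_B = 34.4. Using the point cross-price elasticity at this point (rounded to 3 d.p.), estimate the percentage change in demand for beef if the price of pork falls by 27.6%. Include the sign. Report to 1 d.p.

At P_A = 25, P_B = 34.4: Q_A = 2683.1.
∂Q_A/∂P_B = 0.51P_A = 12.7500.
ε = (∂Q_A/∂P_B)(P_B/Q_A) = 12.7500 × 34.4/2683.1 ≈ 0.163.
%ΔQ_A ≈ ε × %ΔP_B = 0.163 × (-27.6%) = -4.5%.

-4.5%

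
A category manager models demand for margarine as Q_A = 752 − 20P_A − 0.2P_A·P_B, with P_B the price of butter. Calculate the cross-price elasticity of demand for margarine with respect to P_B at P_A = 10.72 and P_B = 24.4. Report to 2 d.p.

-0.11

At P_A = 10.72 and P_B = 24.4: Q_A = 485.286.
∂Q_A/∂P_B = -0.2P_A = -0.2(10.72) = -2.1440.
ε = (∂Q_A/∂P_B)(P_B/Q_A) = -2.1440 × (24.4/485.286) ≈ -0.11.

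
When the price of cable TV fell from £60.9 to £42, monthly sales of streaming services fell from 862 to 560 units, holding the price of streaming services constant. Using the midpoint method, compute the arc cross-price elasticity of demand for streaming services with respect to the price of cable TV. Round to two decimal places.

ΔQ_A = 560 − 862 = -302; ΔP_B = 42 − 60.9 = -18.9.
Midpoints: Q̄_A = 711.0, P̄_B = 51.45.
ε = (ΔQ_A/Q̄_A)/(ΔP_B/P̄_B) = (-302/711.0)/(-18.9/51.45) ≈ 1.16.

1.16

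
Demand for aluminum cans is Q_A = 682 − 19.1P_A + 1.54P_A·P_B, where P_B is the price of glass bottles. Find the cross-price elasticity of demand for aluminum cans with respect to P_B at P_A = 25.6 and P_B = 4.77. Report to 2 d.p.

0.49

At P_A = 25.6 and P_B = 4.77: Q_A = 381.092.
∂Q_A/∂P_B = 1.54P_A = 1.54(25.6) = 39.4240.
ε = (∂Q_A/∂P_B)(P_B/Q_A) = 39.4240 × (4.77/381.092) ≈ 0.49.
ε > 0: substitutes.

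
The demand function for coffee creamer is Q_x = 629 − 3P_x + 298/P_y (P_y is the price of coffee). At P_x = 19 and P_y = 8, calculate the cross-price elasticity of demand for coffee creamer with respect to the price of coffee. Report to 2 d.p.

-0.06

At P_x = 19 and P_y = 8: Q_x = 609.25.
∂Q_x/∂P_y = −298/P_y² = -4.6562.
ε = (∂Q_x/∂P_y)(P_y/Q_x) = -4.6562 × (8/609.25) ≈ -0.06.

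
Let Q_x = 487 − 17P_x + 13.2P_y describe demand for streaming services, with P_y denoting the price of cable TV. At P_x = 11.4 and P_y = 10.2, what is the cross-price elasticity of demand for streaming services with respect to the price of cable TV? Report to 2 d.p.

0.31

At P_x = 11.4 and P_y = 10.2: Q_x = 427.84.
∂Q_x/∂P_y = 13.2.
ε = (∂Q_x/∂P_y)(P_y/Q_x) = 13.2 × (10.2/427.84) ≈ 0.31.
Since ε > 0, streaming services and cable TV are substitutes.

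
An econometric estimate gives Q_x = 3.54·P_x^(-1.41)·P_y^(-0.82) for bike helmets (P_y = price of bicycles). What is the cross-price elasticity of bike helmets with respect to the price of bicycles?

-0.82

In a log-linear (constant-elasticity) demand function, the coefficient on the exponent of P_y is the cross-price elasticity.
ε = -0.82. Negative, so bike helmets and bicycles are complements.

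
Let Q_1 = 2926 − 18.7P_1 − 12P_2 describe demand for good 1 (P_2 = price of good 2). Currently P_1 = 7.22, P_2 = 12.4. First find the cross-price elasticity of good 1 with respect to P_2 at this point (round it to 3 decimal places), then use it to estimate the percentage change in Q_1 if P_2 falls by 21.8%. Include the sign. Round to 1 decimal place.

At P_1 = 7.22, P_2 = 12.4: Q_1 = 2642.186.
∂Q_1/∂P_2 = -12.
ε = (∂Q_1/∂P_2)(P_2/Q_1) = -12.0000 × 12.4/2642.186 ≈ -0.056.
%ΔQ_1 ≈ ε × %ΔP_2 = -0.056 × (-21.8%) = 1.2%.

1.2%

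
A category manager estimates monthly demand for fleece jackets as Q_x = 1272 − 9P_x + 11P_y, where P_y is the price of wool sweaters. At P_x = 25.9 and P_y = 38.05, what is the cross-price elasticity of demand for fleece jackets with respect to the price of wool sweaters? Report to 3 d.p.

At P_x = 25.9 and P_y = 38.05: Q_x = 1457.45.
∂Q_x/∂P_y = 11.
ε = (∂Q_x/∂P_y)(P_y/Q_x) = 11 × (38.05/1457.45) ≈ 0.287.

0.287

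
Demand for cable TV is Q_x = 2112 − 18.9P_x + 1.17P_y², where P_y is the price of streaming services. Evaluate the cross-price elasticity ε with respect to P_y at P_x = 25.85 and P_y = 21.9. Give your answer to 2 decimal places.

At P_x = 25.85 and P_y = 21.9: Q_x = 2184.579.
∂Q_x/∂P_y = 2.34P_y = 2.34(21.9) = 51.2460.
ε = (∂Q_x/∂P_y)(P_y/Q_x) = 51.2460 × (21.9/2184.579) ≈ 0.51.

0.51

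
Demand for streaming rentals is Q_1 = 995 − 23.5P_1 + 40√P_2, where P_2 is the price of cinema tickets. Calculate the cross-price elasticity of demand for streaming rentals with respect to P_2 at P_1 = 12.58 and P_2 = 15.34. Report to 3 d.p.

At P_1 = 12.58 and P_2 = 15.34: Q_1 = 856.035.
∂Q_1/∂P_2 = 40/(2√P_2) = 40/(2√15.34) = 5.1064.
ε = (∂Q_1/∂P_2)(P_2/Q_1) = 5.1064 × (15.34/856.035) ≈ 0.092.
ε > 0: substitutes.

0.092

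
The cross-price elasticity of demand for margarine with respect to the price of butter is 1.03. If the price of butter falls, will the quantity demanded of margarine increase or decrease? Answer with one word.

decrease

ε > 0 and the price of butter falls, so the quantity of margarine moves in the same direction: it decreases.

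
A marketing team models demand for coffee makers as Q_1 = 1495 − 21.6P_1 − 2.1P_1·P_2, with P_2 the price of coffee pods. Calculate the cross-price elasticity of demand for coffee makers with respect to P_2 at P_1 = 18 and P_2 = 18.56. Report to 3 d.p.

-1.734

At P_1 = 18 and P_2 = 18.56: Q_1 = 404.632.
∂Q_1/∂P_2 = -2.1P_1 = -2.1(18) = -37.8000.
ε = (∂Q_1/∂P_2)(P_2/Q_1) = -37.8000 × (18.56/404.632) ≈ -1.734.
ε < 0: complements.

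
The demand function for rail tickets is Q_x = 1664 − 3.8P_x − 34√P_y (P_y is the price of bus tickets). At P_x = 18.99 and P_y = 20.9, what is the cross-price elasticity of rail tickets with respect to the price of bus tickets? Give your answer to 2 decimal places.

-0.05

At P_x = 18.99 and P_y = 20.9: Q_x = 1436.402.
∂Q_x/∂P_y = -34/(2√P_y) = -34/(2√20.9) = -3.7186.
ε = (∂Q_x/∂P_y)(P_y/Q_x) = -3.7186 × (20.9/1436.402) ≈ -0.05.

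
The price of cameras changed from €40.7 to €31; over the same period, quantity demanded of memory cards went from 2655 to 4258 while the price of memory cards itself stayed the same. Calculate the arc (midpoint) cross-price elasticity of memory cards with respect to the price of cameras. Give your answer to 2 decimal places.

ΔQ_A = 4258 − 2655 = 1603; ΔP_B = 31 − 40.7 = -9.7.
Midpoints: Q̄_A = 3456.5, P̄_B = 35.85.
ε = (ΔQ_A/Q̄_A)/(ΔP_B/P̄_B) = (1603/3456.5)/(-9.7/35.85) ≈ -1.71.

-1.71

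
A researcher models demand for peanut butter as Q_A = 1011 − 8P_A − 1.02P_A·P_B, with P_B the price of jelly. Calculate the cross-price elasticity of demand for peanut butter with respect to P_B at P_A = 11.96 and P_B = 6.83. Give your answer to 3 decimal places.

At P_A = 11.96 and P_B = 6.83: Q_A = 831.999.
∂Q_A/∂P_B = -1.02P_A = -1.02(11.96) = -12.1992.
ε = (∂Q_A/∂P_B)(P_B/Q_A) = -12.1992 × (6.83/831.999) ≈ -0.100.
ε < 0: complements.

-0.100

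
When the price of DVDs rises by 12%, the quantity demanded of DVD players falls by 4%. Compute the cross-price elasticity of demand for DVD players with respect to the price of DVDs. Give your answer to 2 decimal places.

-0.33

ε = (%ΔQ of DVD players) / (%ΔP of DVDs) = (-4%) / (12%) ≈ -0.33.
Negative cross-price elasticity: complements.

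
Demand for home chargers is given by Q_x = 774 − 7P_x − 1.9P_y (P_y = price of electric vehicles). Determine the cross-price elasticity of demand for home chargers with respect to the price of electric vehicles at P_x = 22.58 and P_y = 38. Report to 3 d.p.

At P_x = 22.58 and P_y = 38: Q_x = 543.74.
∂Q_x/∂P_y = -1.9.
ε = (∂Q_x/∂P_y)(P_y/Q_x) = -1.9 × (38/543.74) ≈ -0.133.
Since ε < 0, home chargers and electric vehicles are complements.

-0.133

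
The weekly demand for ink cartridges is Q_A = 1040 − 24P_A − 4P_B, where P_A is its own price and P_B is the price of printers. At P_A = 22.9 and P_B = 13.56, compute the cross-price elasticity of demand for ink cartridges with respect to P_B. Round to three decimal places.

At P_A = 22.9 and P_B = 13.56: Q_A = 436.16.
∂Q_A/∂P_B = -4.
ε = (∂Q_A/∂P_B)(P_B/Q_A) = -4 × (13.56/436.16) ≈ -0.124.

-0.124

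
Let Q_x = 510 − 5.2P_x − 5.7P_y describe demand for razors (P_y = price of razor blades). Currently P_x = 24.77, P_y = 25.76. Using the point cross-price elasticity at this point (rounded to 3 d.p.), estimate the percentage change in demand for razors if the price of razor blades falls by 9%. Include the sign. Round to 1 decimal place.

5.6%

At P_x = 24.77, P_y = 25.76: Q_x = 234.364.
∂Q_x/∂P_y = -5.7.
ε = (∂Q_x/∂P_y)(P_y/Q_x) = -5.7000 × 25.76/234.364 ≈ -0.627.
%ΔQ_x ≈ ε × %ΔP_y = -0.627 × (-9%) = 5.6%.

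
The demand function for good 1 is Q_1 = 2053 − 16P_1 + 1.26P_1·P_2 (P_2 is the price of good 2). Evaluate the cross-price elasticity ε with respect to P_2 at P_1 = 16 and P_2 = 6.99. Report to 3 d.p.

At P_1 = 16 and P_2 = 6.99: Q_1 = 1937.918.
∂Q_1/∂P_2 = 1.26P_1 = 1.26(16) = 20.1600.
ε = (∂Q_1/∂P_2)(P_2/Q_1) = 20.1600 × (6.99/1937.918) ≈ 0.073.

0.073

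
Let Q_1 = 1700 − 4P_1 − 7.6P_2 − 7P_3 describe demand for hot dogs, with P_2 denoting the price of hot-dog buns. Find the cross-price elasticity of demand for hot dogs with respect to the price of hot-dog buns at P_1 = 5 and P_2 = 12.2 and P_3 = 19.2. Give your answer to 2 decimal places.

-0.06

At P_1 = 5 and P_2 = 12.2 and P_3 = 19.2: Q_1 = 1452.88.
∂Q_1/∂P_2 = -7.6.
ε = (∂Q_1/∂P_2)(P_2/Q_1) = -7.6 × (12.2/1452.88) ≈ -0.06.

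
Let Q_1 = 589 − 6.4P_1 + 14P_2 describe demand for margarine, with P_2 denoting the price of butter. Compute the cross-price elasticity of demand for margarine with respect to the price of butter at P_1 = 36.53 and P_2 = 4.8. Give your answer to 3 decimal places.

0.159

At P_1 = 36.53 and P_2 = 4.8: Q_1 = 422.408.
∂Q_1/∂P_2 = 14.
ε = (∂Q_1/∂P_2)(P_2/Q_1) = 14 × (4.8/422.408) ≈ 0.159.
Since ε > 0, margarine and butter are substitutes.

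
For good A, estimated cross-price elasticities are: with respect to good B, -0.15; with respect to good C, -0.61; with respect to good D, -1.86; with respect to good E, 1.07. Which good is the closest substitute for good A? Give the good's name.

good E

Substitutes have ε > 0. Among the positive values, 1.07 (good E) is largest.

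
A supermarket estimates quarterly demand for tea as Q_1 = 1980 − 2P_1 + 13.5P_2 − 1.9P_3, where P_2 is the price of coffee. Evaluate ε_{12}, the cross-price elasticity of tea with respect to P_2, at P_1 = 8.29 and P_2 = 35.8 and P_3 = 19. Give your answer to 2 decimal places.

At P_1 = 8.29 and P_2 = 35.8 and P_3 = 19: Q_1 = 2410.62.
∂Q_1/∂P_2 = 13.5.
ε = (∂Q_1/∂P_2)(P_2/Q_1) = 13.5 × (35.8/2410.62) ≈ 0.20.

0.20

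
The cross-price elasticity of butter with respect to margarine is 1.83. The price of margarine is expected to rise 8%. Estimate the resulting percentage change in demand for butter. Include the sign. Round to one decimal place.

%ΔQ ≈ ε × %ΔP of margarine = 1.83 × (8%) = 14.6%.
Demand for butter rises by about 14.6%.

14.6%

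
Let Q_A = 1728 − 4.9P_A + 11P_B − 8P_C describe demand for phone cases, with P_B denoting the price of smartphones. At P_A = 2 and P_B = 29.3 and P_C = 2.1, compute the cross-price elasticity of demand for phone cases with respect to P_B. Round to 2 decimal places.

At P_A = 2 and P_B = 29.3 and P_C = 2.1: Q_A = 2023.7.
∂Q_A/∂P_B = 11.
ε = (∂Q_A/∂P_B)(P_B/Q_A) = 11 × (29.3/2023.7) ≈ 0.16.
Since ε > 0, phone cases and smartphones are substitutes.

0.16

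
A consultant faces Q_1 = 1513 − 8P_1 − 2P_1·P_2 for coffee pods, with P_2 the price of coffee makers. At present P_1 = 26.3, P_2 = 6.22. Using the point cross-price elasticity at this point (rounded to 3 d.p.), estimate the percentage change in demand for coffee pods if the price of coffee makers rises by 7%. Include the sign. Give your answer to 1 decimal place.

-2.3%

At P_1 = 26.3, P_2 = 6.22: Q_1 = 975.428.
∂Q_1/∂P_2 = -2P_1 = -52.6000.
ε = (∂Q_1/∂P_2)(P_2/Q_1) = -52.6000 × 6.22/975.428 ≈ -0.335.
%ΔQ_1 ≈ ε × %ΔP_2 = -0.335 × (7%) = -2.3%.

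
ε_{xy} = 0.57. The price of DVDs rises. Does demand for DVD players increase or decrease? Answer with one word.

ε > 0 and the price of DVDs rises, so the quantity of DVD players moves in the same direction: it increases.

increase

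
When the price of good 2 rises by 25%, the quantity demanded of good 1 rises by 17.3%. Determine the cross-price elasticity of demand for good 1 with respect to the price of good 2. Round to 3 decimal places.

0.692

ε = (%ΔQ of good 1) / (%ΔP of good 2) = (17.3%) / (25%) ≈ 0.692.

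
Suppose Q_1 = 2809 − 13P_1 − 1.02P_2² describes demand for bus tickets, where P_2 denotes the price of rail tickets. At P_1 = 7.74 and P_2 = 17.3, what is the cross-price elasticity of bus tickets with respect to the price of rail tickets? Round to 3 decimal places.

-0.254

At P_1 = 7.74 and P_2 = 17.3: Q_1 = 2403.104.
∂Q_1/∂P_2 = -2.04P_2 = -2.04(17.3) = -35.2920.
ε = (∂Q_1/∂P_2)(P_2/Q_1) = -35.2920 × (17.3/2403.104) ≈ -0.254.
ε < 0: complements.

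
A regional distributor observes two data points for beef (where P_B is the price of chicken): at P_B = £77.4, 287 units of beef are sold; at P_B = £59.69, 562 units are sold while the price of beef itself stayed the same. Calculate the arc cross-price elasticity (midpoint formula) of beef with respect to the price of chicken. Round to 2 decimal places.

ΔQ_A = 562 − 287 = 275; ΔP_B = 59.69 − 77.4 = -17.71.
Midpoints: Q̄_A = 424.5, P̄_B = 68.55.
ε = (ΔQ_A/Q̄_A)/(ΔP_B/P̄_B) = (275/424.5)/(-17.71/68.55) ≈ -2.51.
ε < 0: beef and chicken are complements.

-2.51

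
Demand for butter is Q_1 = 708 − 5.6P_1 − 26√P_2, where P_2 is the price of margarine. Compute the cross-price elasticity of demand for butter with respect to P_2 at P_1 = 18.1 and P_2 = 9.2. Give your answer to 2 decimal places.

-0.07

At P_1 = 18.1 and P_2 = 9.2: Q_1 = 527.778.
∂Q_1/∂P_2 = -26/(2√P_2) = -26/(2√9.2) = -4.2860.
ε = (∂Q_1/∂P_2)(P_2/Q_1) = -4.2860 × (9.2/527.778) ≈ -0.07.
ε < 0: complements.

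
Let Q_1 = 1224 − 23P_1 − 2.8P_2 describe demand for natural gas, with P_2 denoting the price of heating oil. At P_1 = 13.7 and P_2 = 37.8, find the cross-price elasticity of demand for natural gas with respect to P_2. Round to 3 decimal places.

-0.132

At P_1 = 13.7 and P_2 = 37.8: Q_1 = 803.06.
∂Q_1/∂P_2 = -2.8.
ε = (∂Q_1/∂P_2)(P_2/Q_1) = -2.8 × (37.8/803.06) ≈ -0.132.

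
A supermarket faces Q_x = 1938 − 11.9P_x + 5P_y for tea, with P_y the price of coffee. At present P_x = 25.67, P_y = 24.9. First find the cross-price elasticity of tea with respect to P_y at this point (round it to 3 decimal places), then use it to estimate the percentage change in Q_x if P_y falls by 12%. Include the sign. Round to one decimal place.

-0.9%

At P_x = 25.67, P_y = 24.9: Q_x = 1757.027.
∂Q_x/∂P_y = 5.
ε = (∂Q_x/∂P_y)(P_y/Q_x) = 5.0000 × 24.9/1757.027 ≈ 0.071.
%ΔQ_x ≈ ε × %ΔP_y = 0.071 × (-12%) = -0.9%.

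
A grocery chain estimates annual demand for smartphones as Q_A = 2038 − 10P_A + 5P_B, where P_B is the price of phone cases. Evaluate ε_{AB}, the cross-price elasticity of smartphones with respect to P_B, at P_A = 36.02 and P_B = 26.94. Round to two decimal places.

0.07

At P_A = 36.02 and P_B = 26.94: Q_A = 1812.5.
∂Q_A/∂P_B = 5.
ε = (∂Q_A/∂P_B)(P_B/Q_A) = 5 × (26.94/1812.5) ≈ 0.07.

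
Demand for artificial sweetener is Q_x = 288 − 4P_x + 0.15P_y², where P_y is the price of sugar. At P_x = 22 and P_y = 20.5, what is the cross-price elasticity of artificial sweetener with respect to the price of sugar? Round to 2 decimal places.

At P_x = 22 and P_y = 20.5: Q_x = 263.038.
∂Q_x/∂P_y = 0.3P_y = 0.3(20.5) = 6.1500.
ε = (∂Q_x/∂P_y)(P_y/Q_x) = 6.1500 × (20.5/263.038) ≈ 0.48.
ε > 0: substitutes.

0.48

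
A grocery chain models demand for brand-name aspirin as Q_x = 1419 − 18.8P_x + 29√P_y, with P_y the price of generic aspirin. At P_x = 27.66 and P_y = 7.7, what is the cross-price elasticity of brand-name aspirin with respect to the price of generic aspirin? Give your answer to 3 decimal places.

0.041

At P_x = 27.66 and P_y = 7.7: Q_x = 979.464.
∂Q_x/∂P_y = 29/(2√P_y) = 29/(2√7.7) = 5.2254.
ε = (∂Q_x/∂P_y)(P_y/Q_x) = 5.2254 × (7.7/979.464) ≈ 0.041.
ε > 0: substitutes.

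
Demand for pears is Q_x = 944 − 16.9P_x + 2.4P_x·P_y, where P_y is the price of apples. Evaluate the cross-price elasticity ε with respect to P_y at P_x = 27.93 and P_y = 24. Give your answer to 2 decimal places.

0.77

At P_x = 27.93 and P_y = 24: Q_x = 2080.751.
∂Q_x/∂P_y = 2.4P_x = 2.4(27.93) = 67.0320.
ε = (∂Q_x/∂P_y)(P_y/Q_x) = 67.0320 × (24/2080.751) ≈ 0.77.
ε > 0: substitutes.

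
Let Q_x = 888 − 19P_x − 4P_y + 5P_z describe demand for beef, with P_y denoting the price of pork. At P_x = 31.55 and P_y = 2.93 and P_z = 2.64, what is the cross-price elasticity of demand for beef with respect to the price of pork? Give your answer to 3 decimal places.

At P_x = 31.55 and P_y = 2.93 and P_z = 2.64: Q_x = 290.03.
∂Q_x/∂P_y = -4.
ε = (∂Q_x/∂P_y)(P_y/Q_x) = -4 × (2.93/290.03) ≈ -0.040.

-0.040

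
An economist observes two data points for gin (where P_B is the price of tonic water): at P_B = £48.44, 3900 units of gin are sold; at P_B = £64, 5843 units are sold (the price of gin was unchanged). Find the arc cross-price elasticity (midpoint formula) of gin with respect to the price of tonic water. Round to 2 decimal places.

ΔQ_A = 5843 − 3900 = 1943; ΔP_B = 64 − 48.44 = 15.56.
Midpoints: Q̄_A = 4871.5, P̄_B = 56.22.
ε = (ΔQ_A/Q̄_A)/(ΔP_B/P̄_B) = (1943/4871.5)/(15.56/56.22) ≈ 1.44.
ε > 0: gin and tonic water are substitutes.

1.44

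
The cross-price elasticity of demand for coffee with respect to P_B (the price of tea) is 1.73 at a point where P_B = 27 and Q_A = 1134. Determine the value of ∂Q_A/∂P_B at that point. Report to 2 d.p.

72.66

ε = (∂Q_A/∂P_B)·(P_B/Q_A) ⇒ ∂Q_A/∂P_B = ε·Q_A/P_B = 1.73 × 1134/27 ≈ 72.66.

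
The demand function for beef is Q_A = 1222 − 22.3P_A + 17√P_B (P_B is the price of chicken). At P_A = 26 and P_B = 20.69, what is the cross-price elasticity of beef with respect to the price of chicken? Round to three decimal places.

0.054

At P_A = 26 and P_B = 20.69: Q_A = 719.527.
∂Q_A/∂P_B = 17/(2√P_B) = 17/(2√20.69) = 1.8687.
ε = (∂Q_A/∂P_B)(P_B/Q_A) = 1.8687 × (20.69/719.527) ≈ 0.054.
ε > 0: substitutes.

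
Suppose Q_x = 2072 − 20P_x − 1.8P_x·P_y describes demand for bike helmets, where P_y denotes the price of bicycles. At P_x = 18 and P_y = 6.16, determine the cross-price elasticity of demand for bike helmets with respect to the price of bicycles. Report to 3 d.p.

-0.132

At P_x = 18 and P_y = 6.16: Q_x = 1512.416.
∂Q_x/∂P_y = -1.8P_x = -1.8(18) = -32.4000.
ε = (∂Q_x/∂P_y)(P_y/Q_x) = -32.4000 × (6.16/1512.416) ≈ -0.132.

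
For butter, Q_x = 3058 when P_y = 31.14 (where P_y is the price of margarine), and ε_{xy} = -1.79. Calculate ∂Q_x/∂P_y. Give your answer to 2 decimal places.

-175.78

ε = (∂Q_x/∂P_y)·(P_y/Q_x) ⇒ ∂Q_x/∂P_y = ε·Q_x/P_y = -1.79 × 3058/31.14 ≈ -175.78.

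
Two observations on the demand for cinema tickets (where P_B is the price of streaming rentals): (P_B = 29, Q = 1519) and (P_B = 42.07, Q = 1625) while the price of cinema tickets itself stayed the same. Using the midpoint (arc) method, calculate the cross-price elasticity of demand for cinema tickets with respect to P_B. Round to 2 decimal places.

ΔQ_A = 1625 − 1519 = 106; ΔP_B = 42.07 − 29 = 13.07.
Midpoints: Q̄_A = 1572.0, P̄_B = 35.53.
ε = (ΔQ_A/Q̄_A)/(ΔP_B/P̄_B) = (106/1572.0)/(13.07/35.53) ≈ 0.18.
ε > 0: cinema tickets and streaming rentals are substitutes.

0.18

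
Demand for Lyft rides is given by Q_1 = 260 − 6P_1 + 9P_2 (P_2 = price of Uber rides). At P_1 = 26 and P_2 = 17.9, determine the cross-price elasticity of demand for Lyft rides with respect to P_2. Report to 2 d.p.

At P_1 = 26 and P_2 = 17.9: Q_1 = 265.1.
∂Q_1/∂P_2 = 9.
ε = (∂Q_1/∂P_2)(P_2/Q_1) = 9 × (17.9/265.1) ≈ 0.61.
Since ε > 0, Lyft rides and Uber rides are substitutes.

0.61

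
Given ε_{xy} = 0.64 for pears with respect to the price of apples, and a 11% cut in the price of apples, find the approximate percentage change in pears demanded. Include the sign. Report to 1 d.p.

-7.0%

%ΔQ ≈ ε × %ΔP of apples = 0.64 × (-11%) = -7.0%.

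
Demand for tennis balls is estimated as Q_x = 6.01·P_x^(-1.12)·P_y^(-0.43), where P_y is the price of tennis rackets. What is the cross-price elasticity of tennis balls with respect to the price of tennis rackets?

In a log-linear (constant-elasticity) demand function, the coefficient on the exponent of P_y is the cross-price elasticity.
ε = -0.43. Negative, so tennis balls and tennis rackets are complements.

-0.43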